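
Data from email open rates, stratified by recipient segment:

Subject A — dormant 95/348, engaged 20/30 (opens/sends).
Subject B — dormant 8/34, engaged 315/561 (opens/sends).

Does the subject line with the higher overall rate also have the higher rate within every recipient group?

No

Dormant: Subject A 95/348 = 27.3%, Subject B 8/34 = 23.5% → Subject A
Engaged: Subject A 20/30 = 66.7%, Subject B 315/561 = 56.1% → Subject A
Overall: Subject A 115/378 = 30.4%, Subject B 323/595 = 54.3% → Subject B
Subject A wins each recipient group but Subject B wins overall — the comparison reverses. Subject A's sends skew toward dormant, which has a lower base rate.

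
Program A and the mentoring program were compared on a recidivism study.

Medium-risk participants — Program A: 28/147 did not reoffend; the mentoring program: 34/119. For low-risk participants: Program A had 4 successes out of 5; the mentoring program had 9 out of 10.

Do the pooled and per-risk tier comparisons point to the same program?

Yes

Medium-risk: Program A 28/147 = 19.0%, the mentoring program 34/119 = 28.6% → the mentoring program
Low-risk: Program A 4/5 = 80.0%, the mentoring program 9/10 = 90.0% → the mentoring program
Overall: Program A 32/152 = 21.1%, the mentoring program 43/129 = 33.3% → the mentoring program
The mentoring program wins overall and in every risk group — no reversal.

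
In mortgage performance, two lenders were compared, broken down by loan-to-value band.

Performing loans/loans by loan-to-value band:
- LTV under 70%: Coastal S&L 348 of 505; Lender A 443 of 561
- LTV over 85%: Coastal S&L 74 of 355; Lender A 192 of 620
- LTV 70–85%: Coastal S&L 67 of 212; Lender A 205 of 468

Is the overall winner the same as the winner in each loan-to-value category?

LTV under 70%: Coastal S&L 348/505 = 68.9%, Lender A 443/561 = 79.0% → Lender A
LTV over 85%: Coastal S&L 74/355 = 20.8%, Lender A 192/620 = 31.0% → Lender A
LTV 70–85%: Coastal S&L 67/212 = 31.6%, Lender A 205/468 = 43.8% → Lender A
Overall: Coastal S&L 489/1072 = 45.6%, Lender A 840/1649 = 50.9% → Lender A
Lender A wins overall and in every loan-to-value group — no reversal.

Yes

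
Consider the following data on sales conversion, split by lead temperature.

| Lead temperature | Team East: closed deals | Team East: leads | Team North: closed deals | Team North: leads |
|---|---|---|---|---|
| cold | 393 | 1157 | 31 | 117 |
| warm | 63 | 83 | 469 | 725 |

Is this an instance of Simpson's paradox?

Yes

Cold: Team East 393/1157 = 34.0%, Team North 31/117 = 26.5% → Team East
Warm: Team East 63/83 = 75.9%, Team North 469/725 = 64.7% → Team East
Overall: Team East 456/1240 = 36.8%, Team North 500/842 = 59.4% → Team North
Team East wins each lead group but Team North wins overall — the comparison reverses. Team East's leads skew toward cold, which has a lower base rate.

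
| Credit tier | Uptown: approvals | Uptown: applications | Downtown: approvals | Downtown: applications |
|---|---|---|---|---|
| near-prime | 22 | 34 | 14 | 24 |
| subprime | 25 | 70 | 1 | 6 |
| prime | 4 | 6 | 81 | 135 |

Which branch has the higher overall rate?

Near-prime: Uptown 22/34 = 64.7%, Downtown 14/24 = 58.3% → Uptown
Subprime: Uptown 25/70 = 35.7%, Downtown 1/6 = 16.7% → Uptown
Prime: Uptown 4/6 = 66.7%, Downtown 81/135 = 60.0% → Uptown
Overall: Uptown 51/110 = 46.4%, Downtown 96/165 = 58.2% → Downtown
(Uptown wins every credit group but Downtown wins overall — Uptown's applications skew toward the low-rate subprime group.)

Downtown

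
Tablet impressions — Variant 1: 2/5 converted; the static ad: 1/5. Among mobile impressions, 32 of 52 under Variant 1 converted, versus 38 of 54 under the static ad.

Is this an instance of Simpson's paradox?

Tablet: Variant 1 2/5 = 40.0%, the static ad 1/5 = 20.0% → Variant 1
Mobile: Variant 1 32/52 = 61.5%, the static ad 38/54 = 70.4% → the static ad
Overall: Variant 1 34/57 = 59.6%, the static ad 39/59 = 66.1% → the static ad
Neither sweeps: Variant 1 wins 1 of 2 groups, the static ad wins 1. The static ad wins overall but not every group — no Simpson reversal.

No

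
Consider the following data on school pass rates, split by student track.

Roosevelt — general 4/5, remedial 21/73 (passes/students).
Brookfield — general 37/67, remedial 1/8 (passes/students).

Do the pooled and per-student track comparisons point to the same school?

No

General: Roosevelt 4/5 = 80.0%, Brookfield 37/67 = 55.2% → Roosevelt
Remedial: Roosevelt 21/73 = 28.8%, Brookfield 1/8 = 12.5% → Roosevelt
Overall: Roosevelt 25/78 = 32.1%, Brookfield 38/75 = 50.7% → Brookfield
Roosevelt wins each student group but Brookfield wins overall — the comparison reverses. Roosevelt's students skew toward remedial, which has a lower base rate.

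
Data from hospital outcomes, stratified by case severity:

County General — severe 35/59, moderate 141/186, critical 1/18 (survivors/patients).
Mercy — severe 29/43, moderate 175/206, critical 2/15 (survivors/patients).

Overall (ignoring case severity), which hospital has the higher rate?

Severe: County General 35/59 = 59.3%, Mercy 29/43 = 67.4% → Mercy
Moderate: County General 141/186 = 75.8%, Mercy 175/206 = 85.0% → Mercy
Critical: County General 1/18 = 5.6%, Mercy 2/15 = 13.3% → Mercy
Overall: County General 177/263 = 67.3%, Mercy 206/264 = 78.0% → Mercy

Mercy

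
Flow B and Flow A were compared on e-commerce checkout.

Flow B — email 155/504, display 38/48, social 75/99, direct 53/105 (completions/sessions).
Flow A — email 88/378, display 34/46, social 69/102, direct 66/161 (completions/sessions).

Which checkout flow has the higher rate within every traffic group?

Email: Flow B 155/504 = 30.8%, Flow A 88/378 = 23.3% → Flow B
Display: Flow B 38/48 = 79.2%, Flow A 34/46 = 73.9% → Flow B
Social: Flow B 75/99 = 75.8%, Flow A 69/102 = 67.6% → Flow B
Direct: Flow B 53/105 = 50.5%, Flow A 66/161 = 41.0% → Flow B
Flow B has the higher rate in all 4 groups.

Flow B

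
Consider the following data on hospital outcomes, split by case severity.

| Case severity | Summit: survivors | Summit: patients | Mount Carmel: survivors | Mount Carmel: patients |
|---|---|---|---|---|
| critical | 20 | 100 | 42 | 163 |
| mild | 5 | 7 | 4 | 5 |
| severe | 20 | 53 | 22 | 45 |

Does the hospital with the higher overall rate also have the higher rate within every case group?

Critical: Summit 20/100 = 20.0%, Mount Carmel 42/163 = 25.8% → Mount Carmel
Mild: Summit 5/7 = 71.4%, Mount Carmel 4/5 = 80.0% → Mount Carmel
Severe: Summit 20/53 = 37.7%, Mount Carmel 22/45 = 48.9% → Mount Carmel
Overall: Summit 45/160 = 28.1%, Mount Carmel 68/213 = 31.9% → Mount Carmel
Mount Carmel wins overall and in every case group — no reversal.

Yes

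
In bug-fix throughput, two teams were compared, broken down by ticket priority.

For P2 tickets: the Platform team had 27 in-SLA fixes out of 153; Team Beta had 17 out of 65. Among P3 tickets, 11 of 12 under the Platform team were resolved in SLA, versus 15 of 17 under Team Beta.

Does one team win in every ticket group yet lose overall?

P2: the Platform team 27/153 = 17.6%, Team Beta 17/65 = 26.2% → Team Beta
P3: the Platform team 11/12 = 91.7%, Team Beta 15/17 = 88.2% → the Platform team
Overall: the Platform team 38/165 = 23.0%, Team Beta 32/82 = 39.0% → Team Beta
Neither sweeps: the Platform team wins 1 of 2 groups, Team Beta wins 1. Team Beta wins overall but not every group — no Simpson reversal.

No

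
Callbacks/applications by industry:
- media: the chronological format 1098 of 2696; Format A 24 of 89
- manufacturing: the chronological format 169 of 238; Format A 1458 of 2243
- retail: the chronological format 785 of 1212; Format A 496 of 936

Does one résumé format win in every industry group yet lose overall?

Yes

Media: the chronological format 1098/2696 = 40.7%, Format A 24/89 = 27.0% → the chronological format
Manufacturing: the chronological format 169/238 = 71.0%, Format A 1458/2243 = 65.0% → the chronological format
Retail: the chronological format 785/1212 = 64.8%, Format A 496/936 = 53.0% → the chronological format
Overall: the chronological format 2052/4146 = 49.5%, Format A 1978/3268 = 60.5% → Format A
The chronological format wins each industry group but Format A wins overall — the comparison reverses. The chronological format's applications skew toward media, which has a lower base rate.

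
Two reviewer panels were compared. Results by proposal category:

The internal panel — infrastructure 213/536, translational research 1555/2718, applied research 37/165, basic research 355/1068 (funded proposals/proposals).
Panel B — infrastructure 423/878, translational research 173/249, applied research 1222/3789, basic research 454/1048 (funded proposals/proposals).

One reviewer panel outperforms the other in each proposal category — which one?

Panel B

Infrastructure: the internal panel 213/536 = 39.7%, Panel B 423/878 = 48.2% → Panel B
Translational research: the internal panel 1555/2718 = 57.2%, Panel B 173/249 = 69.5% → Panel B
Applied research: the internal panel 37/165 = 22.4%, Panel B 1222/3789 = 32.3% → Panel B
Basic research: the internal panel 355/1068 = 33.2%, Panel B 454/1048 = 43.3% → Panel B
Panel B has the higher rate in all 4 groups.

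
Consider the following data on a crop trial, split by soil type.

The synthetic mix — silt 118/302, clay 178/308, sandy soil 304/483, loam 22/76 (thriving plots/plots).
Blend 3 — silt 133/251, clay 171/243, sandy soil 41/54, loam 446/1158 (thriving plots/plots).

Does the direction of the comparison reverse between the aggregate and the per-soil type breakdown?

Silt: the synthetic mix 118/302 = 39.1%, Blend 3 133/251 = 53.0% → Blend 3
Clay: the synthetic mix 178/308 = 57.8%, Blend 3 171/243 = 70.4% → Blend 3
Sandy soil: the synthetic mix 304/483 = 62.9%, Blend 3 41/54 = 75.9% → Blend 3
Loam: the synthetic mix 22/76 = 28.9%, Blend 3 446/1158 = 38.5% → Blend 3
Overall: the synthetic mix 622/1169 = 53.2%, Blend 3 791/1706 = 46.4% → the synthetic mix
Blend 3 wins each soil group but the synthetic mix wins overall — the comparison reverses. Blend 3's plots skew toward loam, which has a lower base rate.

Yes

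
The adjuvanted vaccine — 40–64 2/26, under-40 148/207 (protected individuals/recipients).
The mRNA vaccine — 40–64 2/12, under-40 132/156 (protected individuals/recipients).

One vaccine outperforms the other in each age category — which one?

the mRNA vaccine

40–64: the adjuvanted vaccine 2/26 = 7.7%, the mRNA vaccine 2/12 = 16.7% → the mRNA vaccine
Under-40: the adjuvanted vaccine 148/207 = 71.5%, the mRNA vaccine 132/156 = 84.6% → the mRNA vaccine
The mRNA vaccine has the higher rate in both groups.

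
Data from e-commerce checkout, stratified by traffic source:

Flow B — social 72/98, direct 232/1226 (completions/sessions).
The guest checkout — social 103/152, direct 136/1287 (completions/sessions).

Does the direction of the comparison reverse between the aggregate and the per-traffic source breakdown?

Social: Flow B 72/98 = 73.5%, the guest checkout 103/152 = 67.8% → Flow B
Direct: Flow B 232/1226 = 18.9%, the guest checkout 136/1287 = 10.6% → Flow B
Overall: Flow B 304/1324 = 23.0%, the guest checkout 239/1439 = 16.6% → Flow B
Flow B wins overall and in every traffic group — no reversal.

No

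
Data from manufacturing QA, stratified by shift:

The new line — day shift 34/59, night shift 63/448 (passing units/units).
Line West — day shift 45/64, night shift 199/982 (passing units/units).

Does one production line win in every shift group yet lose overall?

No

Day shift: the new line 34/59 = 57.6%, Line West 45/64 = 70.3% → Line West
Night shift: the new line 63/448 = 14.1%, Line West 199/982 = 20.3% → Line West
Overall: the new line 97/507 = 19.1%, Line West 244/1046 = 23.3% → Line West
Line West wins overall and in every shift group — no reversal.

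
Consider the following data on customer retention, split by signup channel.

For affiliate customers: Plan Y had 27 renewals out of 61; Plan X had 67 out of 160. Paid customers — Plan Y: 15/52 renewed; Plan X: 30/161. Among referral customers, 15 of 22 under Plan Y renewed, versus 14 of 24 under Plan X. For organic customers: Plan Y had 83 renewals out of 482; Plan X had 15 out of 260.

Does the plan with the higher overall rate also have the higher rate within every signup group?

Yes

Affiliate: Plan Y 27/61 = 44.3%, Plan X 67/160 = 41.9% → Plan Y
Paid: Plan Y 15/52 = 28.8%, Plan X 30/161 = 18.6% → Plan Y
Referral: Plan Y 15/22 = 68.2%, Plan X 14/24 = 58.3% → Plan Y
Organic: Plan Y 83/482 = 17.2%, Plan X 15/260 = 5.8% → Plan Y
Overall: Plan Y 140/617 = 22.7%, Plan X 126/605 = 20.8% → Plan Y
Plan Y wins overall and in every signup group — no reversal.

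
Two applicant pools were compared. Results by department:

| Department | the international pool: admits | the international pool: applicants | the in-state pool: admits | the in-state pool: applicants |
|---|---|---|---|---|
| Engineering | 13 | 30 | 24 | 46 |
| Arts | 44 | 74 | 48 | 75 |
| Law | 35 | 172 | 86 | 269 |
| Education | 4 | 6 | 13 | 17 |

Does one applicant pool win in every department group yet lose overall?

No

Engineering: the international pool 13/30 = 43.3%, the in-state pool 24/46 = 52.2% → the in-state pool
Arts: the international pool 44/74 = 59.5%, the in-state pool 48/75 = 64.0% → the in-state pool
Law: the international pool 35/172 = 20.3%, the in-state pool 86/269 = 32.0% → the in-state pool
Education: the international pool 4/6 = 66.7%, the in-state pool 13/17 = 76.5% → the in-state pool
Overall: the international pool 96/282 = 34.0%, the in-state pool 171/407 = 42.0% → the in-state pool
The in-state pool wins overall and in every department group — no reversal.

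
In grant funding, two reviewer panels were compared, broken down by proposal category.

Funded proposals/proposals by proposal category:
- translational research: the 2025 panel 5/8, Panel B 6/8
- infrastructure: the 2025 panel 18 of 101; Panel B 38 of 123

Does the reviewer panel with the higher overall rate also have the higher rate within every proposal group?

Translational research: the 2025 panel 5/8 = 62.5%, Panel B 6/8 = 75.0% → Panel B
Infrastructure: the 2025 panel 18/101 = 17.8%, Panel B 38/123 = 30.9% → Panel B
Overall: the 2025 panel 23/109 = 21.1%, Panel B 44/131 = 33.6% → Panel B
Panel B wins overall and in every proposal group — no reversal.

Yes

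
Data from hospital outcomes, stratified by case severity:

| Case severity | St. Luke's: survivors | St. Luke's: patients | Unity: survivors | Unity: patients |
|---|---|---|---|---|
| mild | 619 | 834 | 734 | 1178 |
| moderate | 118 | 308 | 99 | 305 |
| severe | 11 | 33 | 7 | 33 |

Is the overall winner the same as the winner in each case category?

Yes

Mild: St. Luke's 619/834 = 74.2%, Unity 734/1178 = 62.3% → St. Luke's
Moderate: St. Luke's 118/308 = 38.3%, Unity 99/305 = 32.5% → St. Luke's
Severe: St. Luke's 11/33 = 33.3%, Unity 7/33 = 21.2% → St. Luke's
Overall: St. Luke's 748/1175 = 63.7%, Unity 840/1516 = 55.4% → St. Luke's
St. Luke's wins overall and in every case group — no reversal.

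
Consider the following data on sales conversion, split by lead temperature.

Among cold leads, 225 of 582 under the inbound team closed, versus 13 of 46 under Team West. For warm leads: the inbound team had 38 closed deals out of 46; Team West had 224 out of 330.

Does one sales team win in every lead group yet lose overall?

Cold: the inbound team 225/582 = 38.7%, Team West 13/46 = 28.3% → the inbound team
Warm: the inbound team 38/46 = 82.6%, Team West 224/330 = 67.9% → the inbound team
Overall: the inbound team 263/628 = 41.9%, Team West 237/376 = 63.0% → Team West
The inbound team wins each lead group but Team West wins overall — the comparison reverses. The inbound team's leads skew toward cold, which has a lower base rate.

Yes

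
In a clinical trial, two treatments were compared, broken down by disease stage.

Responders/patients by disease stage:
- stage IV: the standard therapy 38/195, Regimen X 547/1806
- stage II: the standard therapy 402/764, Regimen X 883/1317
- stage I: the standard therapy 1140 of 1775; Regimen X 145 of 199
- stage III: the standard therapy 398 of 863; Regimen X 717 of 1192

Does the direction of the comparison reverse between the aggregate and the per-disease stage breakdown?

Stage IV: the standard therapy 38/195 = 19.5%, Regimen X 547/1806 = 30.3% → Regimen X
Stage II: the standard therapy 402/764 = 52.6%, Regimen X 883/1317 = 67.0% → Regimen X
Stage I: the standard therapy 1140/1775 = 64.2%, Regimen X 145/199 = 72.9% → Regimen X
Stage III: the standard therapy 398/863 = 46.1%, Regimen X 717/1192 = 60.2% → Regimen X
Overall: the standard therapy 1978/3597 = 55.0%, Regimen X 2292/4514 = 50.8% → the standard therapy
Regimen X wins each disease group but the standard therapy wins overall — the comparison reverses. Regimen X's patients skew toward stage IV, which has a lower base rate.

Yes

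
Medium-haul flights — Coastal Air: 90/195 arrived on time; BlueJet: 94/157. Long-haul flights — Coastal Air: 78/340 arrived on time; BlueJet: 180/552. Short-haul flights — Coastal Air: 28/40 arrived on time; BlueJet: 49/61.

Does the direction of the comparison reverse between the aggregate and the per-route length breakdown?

No

Medium-haul: Coastal Air 90/195 = 46.2%, BlueJet 94/157 = 59.9% → BlueJet
Long-haul: Coastal Air 78/340 = 22.9%, BlueJet 180/552 = 32.6% → BlueJet
Short-haul: Coastal Air 28/40 = 70.0%, BlueJet 49/61 = 80.3% → BlueJet
Overall: Coastal Air 196/575 = 34.1%, BlueJet 323/770 = 41.9% → BlueJet
BlueJet wins overall and in every route group — no reversal.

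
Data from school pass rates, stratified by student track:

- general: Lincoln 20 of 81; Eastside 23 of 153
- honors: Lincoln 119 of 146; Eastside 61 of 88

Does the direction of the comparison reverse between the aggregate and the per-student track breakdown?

No

General: Lincoln 20/81 = 24.7%, Eastside 23/153 = 15.0% → Lincoln
Honors: Lincoln 119/146 = 81.5%, Eastside 61/88 = 69.3% → Lincoln
Overall: Lincoln 139/227 = 61.2%, Eastside 84/241 = 34.9% → Lincoln
Lincoln wins overall and in every student group — no reversal.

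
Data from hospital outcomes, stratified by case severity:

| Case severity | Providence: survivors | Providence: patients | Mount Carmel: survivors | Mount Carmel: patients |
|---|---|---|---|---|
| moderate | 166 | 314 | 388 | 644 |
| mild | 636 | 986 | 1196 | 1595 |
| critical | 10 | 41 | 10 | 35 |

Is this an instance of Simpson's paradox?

No

Moderate: Providence 166/314 = 52.9%, Mount Carmel 388/644 = 60.2% → Mount Carmel
Mild: Providence 636/986 = 64.5%, Mount Carmel 1196/1595 = 75.0% → Mount Carmel
Critical: Providence 10/41 = 24.4%, Mount Carmel 10/35 = 28.6% → Mount Carmel
Overall: Providence 812/1341 = 60.6%, Mount Carmel 1594/2274 = 70.1% → Mount Carmel
Mount Carmel wins overall and in every case group — no reversal.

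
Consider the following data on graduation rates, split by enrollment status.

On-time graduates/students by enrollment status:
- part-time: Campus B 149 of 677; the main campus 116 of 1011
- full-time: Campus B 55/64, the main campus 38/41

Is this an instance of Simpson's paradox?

Part-time: Campus B 149/677 = 22.0%, the main campus 116/1011 = 11.5% → Campus B
Full-time: Campus B 55/64 = 85.9%, the main campus 38/41 = 92.7% → the main campus
Overall: Campus B 204/741 = 27.5%, the main campus 154/1052 = 14.6% → Campus B
Neither sweeps: Campus B wins 1 of 2 groups, the main campus wins 1. Campus B wins overall but not every group — no Simpson reversal.

No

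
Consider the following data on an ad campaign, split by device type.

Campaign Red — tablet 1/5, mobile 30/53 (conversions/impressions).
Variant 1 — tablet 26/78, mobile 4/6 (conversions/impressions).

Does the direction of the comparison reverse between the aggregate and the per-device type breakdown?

Yes

Tablet: Campaign Red 1/5 = 20.0%, Variant 1 26/78 = 33.3% → Variant 1
Mobile: Campaign Red 30/53 = 56.6%, Variant 1 4/6 = 66.7% → Variant 1
Overall: Campaign Red 31/58 = 53.4%, Variant 1 30/84 = 35.7% → Campaign Red
Variant 1 wins each device group but Campaign Red wins overall — the comparison reverses. Variant 1's impressions skew toward tablet, which has a lower base rate.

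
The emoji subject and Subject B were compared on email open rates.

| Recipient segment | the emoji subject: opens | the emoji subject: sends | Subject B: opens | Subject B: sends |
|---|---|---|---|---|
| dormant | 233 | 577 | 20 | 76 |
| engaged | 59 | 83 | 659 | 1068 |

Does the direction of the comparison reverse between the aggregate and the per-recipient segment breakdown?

Yes

Dormant: the emoji subject 233/577 = 40.4%, Subject B 20/76 = 26.3% → the emoji subject
Engaged: the emoji subject 59/83 = 71.1%, Subject B 659/1068 = 61.7% → the emoji subject
Overall: the emoji subject 292/660 = 44.2%, Subject B 679/1144 = 59.4% → Subject B
The emoji subject wins each recipient group but Subject B wins overall — the comparison reverses. The emoji subject's sends skew toward dormant, which has a lower base rate.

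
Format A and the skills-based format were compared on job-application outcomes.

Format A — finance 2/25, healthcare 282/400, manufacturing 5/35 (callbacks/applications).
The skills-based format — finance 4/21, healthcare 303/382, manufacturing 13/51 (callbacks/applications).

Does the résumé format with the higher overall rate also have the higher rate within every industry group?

Yes

Finance: Format A 2/25 = 8.0%, the skills-based format 4/21 = 19.0% → the skills-based format
Healthcare: Format A 282/400 = 70.5%, the skills-based format 303/382 = 79.3% → the skills-based format
Manufacturing: Format A 5/35 = 14.3%, the skills-based format 13/51 = 25.5% → the skills-based format
Overall: Format A 289/460 = 62.8%, the skills-based format 320/454 = 70.5% → the skills-based format
The skills-based format wins overall and in every industry group — no reversal.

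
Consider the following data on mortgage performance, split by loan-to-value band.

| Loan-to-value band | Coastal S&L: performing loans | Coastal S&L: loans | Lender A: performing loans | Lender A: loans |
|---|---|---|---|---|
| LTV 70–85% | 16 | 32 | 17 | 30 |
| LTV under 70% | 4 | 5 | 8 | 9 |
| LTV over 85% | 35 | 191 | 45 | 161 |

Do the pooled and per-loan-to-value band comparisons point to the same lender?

LTV 70–85%: Coastal S&L 16/32 = 50.0%, Lender A 17/30 = 56.7% → Lender A
LTV under 70%: Coastal S&L 4/5 = 80.0%, Lender A 8/9 = 88.9% → Lender A
LTV over 85%: Coastal S&L 35/191 = 18.3%, Lender A 45/161 = 28.0% → Lender A
Overall: Coastal S&L 55/228 = 24.1%, Lender A 70/200 = 35.0% → Lender A
Lender A wins overall and in every loan-to-value group — no reversal.

Yes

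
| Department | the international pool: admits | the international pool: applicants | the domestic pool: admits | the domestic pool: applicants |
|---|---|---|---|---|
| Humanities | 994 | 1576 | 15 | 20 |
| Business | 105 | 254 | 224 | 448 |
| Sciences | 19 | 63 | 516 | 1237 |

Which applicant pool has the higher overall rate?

the international pool

Humanities: the international pool 994/1576 = 63.1%, the domestic pool 15/20 = 75.0% → the domestic pool
Business: the international pool 105/254 = 41.3%, the domestic pool 224/448 = 50.0% → the domestic pool
Sciences: the international pool 19/63 = 30.2%, the domestic pool 516/1237 = 41.7% → the domestic pool
Overall: the international pool 1118/1893 = 59.1%, the domestic pool 755/1705 = 44.3% → the international pool
(The domestic pool wins every department group but the international pool wins overall — the domestic pool's applicants skew toward the low-rate Sciences group.)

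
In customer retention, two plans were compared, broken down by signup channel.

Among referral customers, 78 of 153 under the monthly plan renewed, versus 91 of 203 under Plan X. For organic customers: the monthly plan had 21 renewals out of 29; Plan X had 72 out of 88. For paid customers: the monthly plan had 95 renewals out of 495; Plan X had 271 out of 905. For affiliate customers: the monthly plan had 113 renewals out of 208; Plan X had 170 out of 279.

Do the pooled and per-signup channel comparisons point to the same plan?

No

Referral: the monthly plan 78/153 = 51.0%, Plan X 91/203 = 44.8% → the monthly plan
Organic: the monthly plan 21/29 = 72.4%, Plan X 72/88 = 81.8% → Plan X
Paid: the monthly plan 95/495 = 19.2%, Plan X 271/905 = 29.9% → Plan X
Affiliate: the monthly plan 113/208 = 54.3%, Plan X 170/279 = 60.9% → Plan X
Overall: the monthly plan 307/885 = 34.7%, Plan X 604/1475 = 40.9% → Plan X
Neither sweeps: the monthly plan wins 1 of 4 groups, Plan X wins 3. Plan X wins overall but not every group — no Simpson reversal.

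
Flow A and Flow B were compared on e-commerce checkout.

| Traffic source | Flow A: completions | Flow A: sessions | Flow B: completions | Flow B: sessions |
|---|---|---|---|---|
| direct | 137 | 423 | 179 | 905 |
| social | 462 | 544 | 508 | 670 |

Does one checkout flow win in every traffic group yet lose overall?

Direct: Flow A 137/423 = 32.4%, Flow B 179/905 = 19.8% → Flow A
Social: Flow A 462/544 = 84.9%, Flow B 508/670 = 75.8% → Flow A
Overall: Flow A 599/967 = 61.9%, Flow B 687/1575 = 43.6% → Flow A
Flow A wins overall and in every traffic group — no reversal.

No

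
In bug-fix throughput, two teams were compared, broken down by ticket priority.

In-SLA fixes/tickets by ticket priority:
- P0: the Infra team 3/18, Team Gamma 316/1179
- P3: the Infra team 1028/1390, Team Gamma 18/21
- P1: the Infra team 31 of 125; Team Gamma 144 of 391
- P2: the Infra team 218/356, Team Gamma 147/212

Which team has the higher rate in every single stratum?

P0: the Infra team 3/18 = 16.7%, Team Gamma 316/1179 = 26.8% → Team Gamma
P3: the Infra team 1028/1390 = 74.0%, Team Gamma 18/21 = 85.7% → Team Gamma
P1: the Infra team 31/125 = 24.8%, Team Gamma 144/391 = 36.8% → Team Gamma
P2: the Infra team 218/356 = 61.2%, Team Gamma 147/212 = 69.3% → Team Gamma
Team Gamma has the higher rate in all 4 groups.

Team Gamma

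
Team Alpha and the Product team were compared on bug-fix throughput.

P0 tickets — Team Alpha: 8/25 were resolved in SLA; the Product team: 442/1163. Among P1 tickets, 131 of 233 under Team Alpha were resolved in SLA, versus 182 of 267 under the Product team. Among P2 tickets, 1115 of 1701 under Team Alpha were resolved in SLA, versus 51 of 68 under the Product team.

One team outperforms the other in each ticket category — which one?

P0: Team Alpha 8/25 = 32.0%, the Product team 442/1163 = 38.0% → the Product team
P1: Team Alpha 131/233 = 56.2%, the Product team 182/267 = 68.2% → the Product team
P2: Team Alpha 1115/1701 = 65.5%, the Product team 51/68 = 75.0% → the Product team
The Product team has the higher rate in all 3 groups.

the Product team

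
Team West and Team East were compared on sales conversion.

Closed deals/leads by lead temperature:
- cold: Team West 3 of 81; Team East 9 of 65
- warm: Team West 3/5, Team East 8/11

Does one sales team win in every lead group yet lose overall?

Cold: Team West 3/81 = 3.7%, Team East 9/65 = 13.8% → Team East
Warm: Team West 3/5 = 60.0%, Team East 8/11 = 72.7% → Team East
Overall: Team West 6/86 = 7.0%, Team East 17/76 = 22.4% → Team East
Team East wins overall and in every lead group — no reversal.

No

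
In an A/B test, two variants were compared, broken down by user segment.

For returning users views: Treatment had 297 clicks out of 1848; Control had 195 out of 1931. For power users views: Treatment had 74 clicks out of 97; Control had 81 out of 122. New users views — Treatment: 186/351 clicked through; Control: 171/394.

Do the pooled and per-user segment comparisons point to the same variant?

Yes

Returning users: Treatment 297/1848 = 16.1%, Control 195/1931 = 10.1% → Treatment
Power users: Treatment 74/97 = 76.3%, Control 81/122 = 66.4% → Treatment
New users: Treatment 186/351 = 53.0%, Control 171/394 = 43.4% → Treatment
Overall: Treatment 557/2296 = 24.3%, Control 447/2447 = 18.3% → Treatment
Treatment wins overall and in every user group — no reversal.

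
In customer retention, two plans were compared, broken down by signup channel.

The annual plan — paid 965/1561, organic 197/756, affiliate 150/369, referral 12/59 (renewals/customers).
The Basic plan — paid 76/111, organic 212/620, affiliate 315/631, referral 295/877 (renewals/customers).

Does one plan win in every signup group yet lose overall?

Yes

Paid: the annual plan 965/1561 = 61.8%, the Basic plan 76/111 = 68.5% → the Basic plan
Organic: the annual plan 197/756 = 26.1%, the Basic plan 212/620 = 34.2% → the Basic plan
Affiliate: the annual plan 150/369 = 40.7%, the Basic plan 315/631 = 49.9% → the Basic plan
Referral: the annual plan 12/59 = 20.3%, the Basic plan 295/877 = 33.6% → the Basic plan
Overall: the annual plan 1324/2745 = 48.2%, the Basic plan 898/2239 = 40.1% → the annual plan
The Basic plan wins each signup group but the annual plan wins overall — the comparison reverses. The Basic plan's customers skew toward referral, which has a lower base rate.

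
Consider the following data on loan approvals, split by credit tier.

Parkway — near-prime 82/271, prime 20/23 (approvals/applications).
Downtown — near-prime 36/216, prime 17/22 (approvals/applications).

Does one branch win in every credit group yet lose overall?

Near-prime: Parkway 82/271 = 30.3%, Downtown 36/216 = 16.7% → Parkway
Prime: Parkway 20/23 = 87.0%, Downtown 17/22 = 77.3% → Parkway
Overall: Parkway 102/294 = 34.7%, Downtown 53/238 = 22.3% → Parkway
Parkway wins overall and in every credit group — no reversal.

No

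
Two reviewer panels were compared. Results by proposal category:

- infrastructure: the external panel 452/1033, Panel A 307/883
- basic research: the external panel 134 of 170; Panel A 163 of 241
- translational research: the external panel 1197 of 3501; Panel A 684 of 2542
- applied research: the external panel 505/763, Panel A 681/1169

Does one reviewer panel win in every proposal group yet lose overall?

Infrastructure: the external panel 452/1033 = 43.8%, Panel A 307/883 = 34.8% → the external panel
Basic research: the external panel 134/170 = 78.8%, Panel A 163/241 = 67.6% → the external panel
Translational research: the external panel 1197/3501 = 34.2%, Panel A 684/2542 = 26.9% → the external panel
Applied research: the external panel 505/763 = 66.2%, Panel A 681/1169 = 58.3% → the external panel
Overall: the external panel 2288/5467 = 41.9%, Panel A 1835/4835 = 38.0% → the external panel
The external panel wins overall and in every proposal group — no reversal.

No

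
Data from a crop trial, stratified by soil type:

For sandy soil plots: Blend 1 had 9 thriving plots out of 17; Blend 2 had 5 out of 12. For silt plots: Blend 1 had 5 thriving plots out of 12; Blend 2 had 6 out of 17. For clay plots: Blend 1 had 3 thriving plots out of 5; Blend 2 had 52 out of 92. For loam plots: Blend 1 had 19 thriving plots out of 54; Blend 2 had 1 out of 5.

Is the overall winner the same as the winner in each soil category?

No

Sandy soil: Blend 1 9/17 = 52.9%, Blend 2 5/12 = 41.7% → Blend 1
Silt: Blend 1 5/12 = 41.7%, Blend 2 6/17 = 35.3% → Blend 1
Clay: Blend 1 3/5 = 60.0%, Blend 2 52/92 = 56.5% → Blend 1
Loam: Blend 1 19/54 = 35.2%, Blend 2 1/5 = 20.0% → Blend 1
Overall: Blend 1 36/88 = 40.9%, Blend 2 64/126 = 50.8% → Blend 2
Blend 1 wins each soil group but Blend 2 wins overall — the comparison reverses. Blend 1's plots skew toward loam, which has a lower base rate.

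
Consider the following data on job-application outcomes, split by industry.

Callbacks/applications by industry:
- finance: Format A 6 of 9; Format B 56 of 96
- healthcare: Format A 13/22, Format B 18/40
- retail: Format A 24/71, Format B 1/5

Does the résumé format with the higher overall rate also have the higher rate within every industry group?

No

Finance: Format A 6/9 = 66.7%, Format B 56/96 = 58.3% → Format A
Healthcare: Format A 13/22 = 59.1%, Format B 18/40 = 45.0% → Format A
Retail: Format A 24/71 = 33.8%, Format B 1/5 = 20.0% → Format A
Overall: Format A 43/102 = 42.2%, Format B 75/141 = 53.2% → Format B
Format A wins each industry group but Format B wins overall — the comparison reverses. Format A's applications skew toward retail, which has a lower base rate.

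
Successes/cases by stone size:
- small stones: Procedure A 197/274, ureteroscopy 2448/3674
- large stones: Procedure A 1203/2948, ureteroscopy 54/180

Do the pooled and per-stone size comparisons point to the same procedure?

No

Small stones: Procedure A 197/274 = 71.9%, ureteroscopy 2448/3674 = 66.6% → Procedure A
Large stones: Procedure A 1203/2948 = 40.8%, ureteroscopy 54/180 = 30.0% → Procedure A
Overall: Procedure A 1400/3222 = 43.5%, ureteroscopy 2502/3854 = 64.9% → ureteroscopy
Procedure A wins each stone group but ureteroscopy wins overall — the comparison reverses. Procedure A's cases skew toward large stones, which has a lower base rate.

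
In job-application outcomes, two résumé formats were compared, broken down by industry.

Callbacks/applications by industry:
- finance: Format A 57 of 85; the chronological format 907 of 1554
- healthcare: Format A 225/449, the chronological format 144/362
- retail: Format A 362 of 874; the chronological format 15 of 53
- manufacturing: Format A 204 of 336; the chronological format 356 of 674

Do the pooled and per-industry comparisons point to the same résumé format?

No

Finance: Format A 57/85 = 67.1%, the chronological format 907/1554 = 58.4% → Format A
Healthcare: Format A 225/449 = 50.1%, the chronological format 144/362 = 39.8% → Format A
Retail: Format A 362/874 = 41.4%, the chronological format 15/53 = 28.3% → Format A
Manufacturing: Format A 204/336 = 60.7%, the chronological format 356/674 = 52.8% → Format A
Overall: Format A 848/1744 = 48.6%, the chronological format 1422/2643 = 53.8% → the chronological format
Format A wins each industry group but the chronological format wins overall — the comparison reverses. Format A's applications skew toward retail, which has a lower base rate.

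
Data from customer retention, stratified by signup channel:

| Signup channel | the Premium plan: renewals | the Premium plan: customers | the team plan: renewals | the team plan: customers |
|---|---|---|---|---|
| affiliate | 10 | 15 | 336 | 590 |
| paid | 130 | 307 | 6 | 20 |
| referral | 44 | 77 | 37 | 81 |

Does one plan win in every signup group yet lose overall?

Affiliate: the Premium plan 10/15 = 66.7%, the team plan 336/590 = 56.9% → the Premium plan
Paid: the Premium plan 130/307 = 42.3%, the team plan 6/20 = 30.0% → the Premium plan
Referral: the Premium plan 44/77 = 57.1%, the team plan 37/81 = 45.7% → the Premium plan
Overall: the Premium plan 184/399 = 46.1%, the team plan 379/691 = 54.8% → the team plan
The Premium plan wins each signup group but the team plan wins overall — the comparison reverses. The Premium plan's customers skew toward paid, which has a lower base rate.

Yes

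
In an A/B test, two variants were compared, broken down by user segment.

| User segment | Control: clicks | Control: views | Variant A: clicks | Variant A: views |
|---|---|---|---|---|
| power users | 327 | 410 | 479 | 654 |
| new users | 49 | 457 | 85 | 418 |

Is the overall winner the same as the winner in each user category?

Power users: Control 327/410 = 79.8%, Variant A 479/654 = 73.2% → Control
New users: Control 49/457 = 10.7%, Variant A 85/418 = 20.3% → Variant A
Overall: Control 376/867 = 43.4%, Variant A 564/1072 = 52.6% → Variant A
Neither sweeps: Control wins 1 of 2 groups, Variant A wins 1. Variant A wins overall but not every group — no Simpson reversal.

No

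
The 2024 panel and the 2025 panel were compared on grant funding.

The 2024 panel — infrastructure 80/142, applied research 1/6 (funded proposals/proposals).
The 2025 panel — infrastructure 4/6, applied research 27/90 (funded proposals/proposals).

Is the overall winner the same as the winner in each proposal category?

No

Infrastructure: the 2024 panel 80/142 = 56.3%, the 2025 panel 4/6 = 66.7% → the 2025 panel
Applied research: the 2024 panel 1/6 = 16.7%, the 2025 panel 27/90 = 30.0% → the 2025 panel
Overall: the 2024 panel 81/148 = 54.7%, the 2025 panel 31/96 = 32.3% → the 2024 panel
The 2025 panel wins each proposal group but the 2024 panel wins overall — the comparison reverses. The 2025 panel's proposals skew toward applied research, which has a lower base rate.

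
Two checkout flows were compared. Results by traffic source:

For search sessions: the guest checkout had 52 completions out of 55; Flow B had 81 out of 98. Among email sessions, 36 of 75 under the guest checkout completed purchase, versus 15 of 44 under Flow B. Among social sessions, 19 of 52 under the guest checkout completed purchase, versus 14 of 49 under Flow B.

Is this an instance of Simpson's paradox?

No

Search: the guest checkout 52/55 = 94.5%, Flow B 81/98 = 82.7% → the guest checkout
Email: the guest checkout 36/75 = 48.0%, Flow B 15/44 = 34.1% → the guest checkout
Social: the guest checkout 19/52 = 36.5%, Flow B 14/49 = 28.6% → the guest checkout
Overall: the guest checkout 107/182 = 58.8%, Flow B 110/191 = 57.6% → the guest checkout
The guest checkout wins overall and in every traffic group — no reversal.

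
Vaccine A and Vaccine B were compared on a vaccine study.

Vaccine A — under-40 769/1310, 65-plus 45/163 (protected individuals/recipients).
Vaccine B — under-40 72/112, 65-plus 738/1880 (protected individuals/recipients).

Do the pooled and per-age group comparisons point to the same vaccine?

No

Under-40: Vaccine A 769/1310 = 58.7%, Vaccine B 72/112 = 64.3% → Vaccine B
65-plus: Vaccine A 45/163 = 27.6%, Vaccine B 738/1880 = 39.3% → Vaccine B
Overall: Vaccine A 814/1473 = 55.3%, Vaccine B 810/1992 = 40.7% → Vaccine A
Vaccine B wins each age group but Vaccine A wins overall — the comparison reverses. Vaccine B's recipients skew toward 65-plus, which has a lower base rate.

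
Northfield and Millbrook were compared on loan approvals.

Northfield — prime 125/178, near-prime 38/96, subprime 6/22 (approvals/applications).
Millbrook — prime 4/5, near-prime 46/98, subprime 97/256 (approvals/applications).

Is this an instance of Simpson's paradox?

Prime: Northfield 125/178 = 70.2%, Millbrook 4/5 = 80.0% → Millbrook
Near-prime: Northfield 38/96 = 39.6%, Millbrook 46/98 = 46.9% → Millbrook
Subprime: Northfield 6/22 = 27.3%, Millbrook 97/256 = 37.9% → Millbrook
Overall: Northfield 169/296 = 57.1%, Millbrook 147/359 = 40.9% → Northfield
Millbrook wins each credit group but Northfield wins overall — the comparison reverses. Millbrook's applications skew toward subprime, which has a lower base rate.

Yes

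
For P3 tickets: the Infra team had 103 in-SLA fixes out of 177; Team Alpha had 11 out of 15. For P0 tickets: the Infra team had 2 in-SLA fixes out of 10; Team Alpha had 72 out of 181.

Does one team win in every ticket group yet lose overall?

P3: the Infra team 103/177 = 58.2%, Team Alpha 11/15 = 73.3% → Team Alpha
P0: the Infra team 2/10 = 20.0%, Team Alpha 72/181 = 39.8% → Team Alpha
Overall: the Infra team 105/187 = 56.1%, Team Alpha 83/196 = 42.3% → the Infra team
Team Alpha wins each ticket group but the Infra team wins overall — the comparison reverses. Team Alpha's tickets skew toward P0, which has a lower base rate.

Yes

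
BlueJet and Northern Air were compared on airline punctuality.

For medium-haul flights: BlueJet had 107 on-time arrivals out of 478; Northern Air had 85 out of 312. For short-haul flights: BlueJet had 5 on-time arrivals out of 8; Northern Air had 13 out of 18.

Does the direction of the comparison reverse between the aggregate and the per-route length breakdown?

No

Medium-haul: BlueJet 107/478 = 22.4%, Northern Air 85/312 = 27.2% → Northern Air
Short-haul: BlueJet 5/8 = 62.5%, Northern Air 13/18 = 72.2% → Northern Air
Overall: BlueJet 112/486 = 23.0%, Northern Air 98/330 = 29.7% → Northern Air
Northern Air wins overall and in every route group — no reversal.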